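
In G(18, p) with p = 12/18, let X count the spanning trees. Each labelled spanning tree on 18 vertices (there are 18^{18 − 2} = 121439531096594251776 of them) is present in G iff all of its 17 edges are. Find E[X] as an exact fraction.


K_18 has 18^{18 − 2} = 121439531096594251776 labelled spanning trees.
For each such spanning tree H, let X_H = 1 if all 17 edges of H are present in G. Then P[X_H = 1] = p^{17} = (2/3)^{17} = 131072/129140163.
By linearity: E[X] = Σ_H E[X_H] = 121439531096594251776 · p^{17} = 121439531096594251776 · 131072/129140163 = 123256172596690944.
Numerically: E[X] ≈ 1.2326e+17.

E[X] = 121439531096594251776 · (2/3)^{17} = 123256172596690944 ≈ 1.2326e+17.


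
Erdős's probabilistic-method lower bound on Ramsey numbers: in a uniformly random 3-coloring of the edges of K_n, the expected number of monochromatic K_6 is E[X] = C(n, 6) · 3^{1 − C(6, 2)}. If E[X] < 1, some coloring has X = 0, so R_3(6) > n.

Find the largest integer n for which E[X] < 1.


We need C(n, 6) · 3^{1 − 15} < 1, i.e. C(n, 6) < 3^{15 − 1} = 4782969.
Check values of n near the boundary:
  n = 37: C(37, 6) = 2324784; 2324784 < 4782969? YES
  n = 38: C(38, 6) = 2760681; 2760681 < 4782969? YES
  n = 39: C(39, 6) = 3262623; 3262623 < 4782969? YES
  n = 40: C(40, 6) = 3838380; 3838380 < 4782969? YES
  n = 41: C(41, 6) = 4496388; 4496388 < 4782969? YES
  n = 42: C(42, 6) = 5245786; 5245786 < 4782969? NO
  n = 43: C(43, 6) = 6096454; 6096454 < 4782969? NO
The largest n with C(n, 6) < 4782969 is n = 41 (where E[X] = 1498796/1594323 ≈ 0.9400830). Hence R_3(6) > 41, i.e. R_3(6) ≥ 42.

Largest n = 41; hence R_3(6) > 41.


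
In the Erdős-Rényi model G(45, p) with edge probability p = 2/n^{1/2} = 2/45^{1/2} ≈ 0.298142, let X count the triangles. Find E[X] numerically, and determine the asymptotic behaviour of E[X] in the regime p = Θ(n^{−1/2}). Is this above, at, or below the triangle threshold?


Number of potential triangles: C(45, 3) = 14190.
Each occurs with probability p³ ≈ (0.298142)³ ≈ 2.65015464e-02.
By linearity: E[X] = C(45, 3)·p³ ≈ 14190 · 2.65015464e-02 ≈ 376.056943.
Since α = 1/2 < 1, p = c/n^{1/2} ≫ 1/n is above the triangle threshold p ~ 1/n. Asymptotically E[X] ~ (c³/6)·n^{3(1−α)} = (2³/6)·n^{1.5} → ∞; triangles are abundant w.h.p.

E[X] ≈ 376.056943; in regime p = Θ(1/n^{1/2}) E[X] diverges (above the triangle threshold p ~ 1/n).


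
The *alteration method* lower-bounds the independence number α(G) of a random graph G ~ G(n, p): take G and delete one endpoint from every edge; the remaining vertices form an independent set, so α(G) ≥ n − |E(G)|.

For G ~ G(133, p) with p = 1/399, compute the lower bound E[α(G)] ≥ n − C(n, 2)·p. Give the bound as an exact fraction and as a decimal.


E[|E(G)|] = C(133, 2)·p = 8778 · (1/399) = 22.
E[α(G)] ≥ n − E[|E(G)|] = 133 − 22 = 111.
Numerically: ≈ 111.000.
(This is only a lower bound; the true E[α(G)] may be larger.)

E[α(G)] ≥ 111 ≈ 111.000.


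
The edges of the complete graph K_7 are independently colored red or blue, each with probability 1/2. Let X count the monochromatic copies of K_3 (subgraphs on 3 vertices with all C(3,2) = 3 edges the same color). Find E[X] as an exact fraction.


Let X = Σ_S X_S over the C(7, 3) = 35 subsets S of size 3, where X_S = 1 if the K_3 on S is monochromatic.
For a fixed S, the K_3 on S has C(3, 2) = 3 edges. P[all 3 edges red] = (1/2)^3, and likewise for blue, so P[monochromatic] = 2·(1/2)^3 = 2^{1 − 3} = 1/4.
Summing: E[X] = C(7, 3) · 2^{1 − 3} = 35 · 1/4 = 35/4.
Numerically: E[X] ≈ 8.750000.

E[X] = C(7,3)·2^(1−C(3,2)) = 35/4 ≈ 8.750000.


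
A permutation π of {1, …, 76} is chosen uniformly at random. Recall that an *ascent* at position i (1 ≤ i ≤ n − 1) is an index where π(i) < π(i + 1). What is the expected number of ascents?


Write X = Σ X_I over i = 1, …, 75, with X_I the indicator of one ascent.
There are 75 indicators.
For each fixed i, the pair (π(i), π(i+1)) is a uniformly random ordered pair of distinct values from {1, …, 76}; by symmetry P[π(i) < π(i+1)] = 1/2.
By linearity: E[X] = 75 · (1/2) = (76 − 1) · (1/2) = 75/2 ≈ 37.5000.

E[X] = 75/2 = 37.5000.


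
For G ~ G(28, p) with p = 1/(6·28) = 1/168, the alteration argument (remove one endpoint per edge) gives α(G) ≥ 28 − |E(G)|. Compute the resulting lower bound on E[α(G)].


E[|E(G)|] = C(28, 2)·p = 378 · (1/168) = 9/4.
E[α(G)] ≥ n − E[|E(G)|] = 28 − 9/4 = 103/4.
Numerically: ≈ 25.750000.
(This is only a lower bound; the true E[α(G)] may be larger.)

E[α(G)] ≥ 103/4 ≈ 25.750000.


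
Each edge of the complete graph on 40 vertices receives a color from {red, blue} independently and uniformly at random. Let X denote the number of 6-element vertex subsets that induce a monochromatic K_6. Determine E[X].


Let X = Σ_S X_S over the C(40, 6) = 3838380 subsets S of size 6, where X_S = 1 if the K_6 on S is monochromatic.
For a fixed S, the K_6 on S has C(6, 2) = 15 edges. P[all 15 edges red] = (1/2)^15, and likewise for blue, so P[monochromatic] = 2·(1/2)^15 = 2^{1 − 15} = 1/16384.
By linearity of expectation: E[X] = C(40, 6) · 2^{1 − 15} = 3838380 · 1/16384 = 959595/4096.
Numerically: E[X] ≈ 234.276.

E[X] = C(40,6)·2^(1−C(6,2)) = 959595/4096 ≈ 234.276.


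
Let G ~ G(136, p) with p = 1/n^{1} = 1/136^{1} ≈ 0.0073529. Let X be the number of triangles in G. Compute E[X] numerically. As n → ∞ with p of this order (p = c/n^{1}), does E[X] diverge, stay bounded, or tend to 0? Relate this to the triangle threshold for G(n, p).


Number of potential triangles: C(136, 3) = 410040.
Each occurs with probability p³ ≈ (0.0073529)³ ≈ 3.9754223e-07.
By linearity: E[X] = C(136, 3)·p³ ≈ 410040 · 3.9754223e-07 ≈ 0.16301.
Here α = 1, so p = 1/n is exactly at the triangle threshold p ~ 1/n. Asymptotically E[X] → c³/6 = 1³/6 = 1/6 ≈ 0.16667, a bounded constant. In this regime the triangle count is asymptotically Poisson(c³/6).

E[X] ≈ 0.16301; in regime p = Θ(1/n^{1}) E[X] stays bounded (at the triangle threshold p ~ 1/n).


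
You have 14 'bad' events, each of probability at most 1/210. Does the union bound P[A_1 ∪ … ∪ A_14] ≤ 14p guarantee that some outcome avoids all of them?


Union bound: P[∪_{i=1}^{14} A_i] ≤ Σ_i P[A_i] ≤ 14·p = 14·(1/210) = 1/15.
Numerically: 1/15 ≈ 0.067.
Is 1/15 < 1? YES.
Since P[∪ A_i] ≤ 1/15 < 1, the complement has P[∩ A_i^c] ≥ 1 − 1/15 = 14/15 > 0, so some outcome avoids every A_i.

14·p = 1/15 ≈ 0.067; existence CERTIFIED by the union bound.


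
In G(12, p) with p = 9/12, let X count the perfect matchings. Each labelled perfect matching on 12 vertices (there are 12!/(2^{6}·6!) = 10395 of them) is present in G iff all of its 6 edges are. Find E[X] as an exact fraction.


K_12 has 12!/(2^{6}·6!) = 10395 labelled perfect matchings.
For each such perfect matching H, let X_H = 1 if all 6 edges of H are present in G. Then P[X_H = 1] = p^{6} = (3/4)^{6} = 729/4096.
Summing the indicators: E[X] = Σ_H E[X_H] = 10395 · p^{6} = 10395 · 729/4096 = 7577955/4096.
Numerically: E[X] ≈ 1850.1.

E[X] = 10395 · (3/4)^{6} = 7577955/4096 ≈ 1850.1.


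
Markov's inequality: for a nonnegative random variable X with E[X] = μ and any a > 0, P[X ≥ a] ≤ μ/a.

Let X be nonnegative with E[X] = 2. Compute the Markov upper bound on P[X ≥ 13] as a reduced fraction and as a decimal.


μ = E[X] = 2, a = 13.
Markov: P[X ≥ 13] ≤ μ/a = (2)/13 = 2/13.
Numerically: ≈ 0.1538.
(Since a = 13 > μ = 2.0000, the bound 2/13 is < 1 and informative.)

P[X ≥ 13] ≤ 2/13 ≈ 0.1538.


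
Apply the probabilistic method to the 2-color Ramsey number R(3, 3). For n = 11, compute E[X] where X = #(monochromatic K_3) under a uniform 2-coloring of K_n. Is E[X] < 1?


E[X] = C(11, 3) · 2^{1 − 3} = 165 · 2^{−2} = 165/4.
As a reduced fraction: E[X] = 165/4 ≈ 41.2500.
Is E[X] < 1? NO.
Since E[X] ≥ 1, the first-moment bound is inconclusive at n = 11; it does NOT by itself certify R(3, 3) > 11.

E[X] = 165/4 ≈ 41.2500; E[X] ≥ 1; first-moment method inconclusive here.


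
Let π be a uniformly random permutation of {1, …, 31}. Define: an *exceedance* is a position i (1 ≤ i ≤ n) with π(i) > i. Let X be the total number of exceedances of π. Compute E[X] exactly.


Write X = Σ_{i=1}^{31} X_i, where X_i = 1_{π(i) > i}.
For each fixed i, π(i) is uniform over {1, …, 31} (marginal of a uniform permutation), so P[π(i) > i] = (n − i)/n. Summing: Σ_{i=1}^{31} (n − i)/n = (0 + 1 + … + 30)/31 = 31(31 − 1)/(2·31) = (31 − 1)/2.
Hence E[X] = Σ_{i=1}^{31} (31 − i)/31 = 15 ≈ 15.0000.

E[X] = 15 = 15.0000.


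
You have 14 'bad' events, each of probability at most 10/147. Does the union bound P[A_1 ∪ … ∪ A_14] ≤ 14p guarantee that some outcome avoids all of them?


Union bound: P[∪_{i=1}^{14} A_i] ≤ Σ_i P[A_i] ≤ 14·p = 14·(10/147) = 20/21.
Numerically: 20/21 ≈ 0.95238.
Is 20/21 < 1? YES.
Since P[∪ A_i] ≤ 20/21 < 1, the complement has P[∩ A_i^c] ≥ 1 − 20/21 = 1/21 > 0, so some outcome avoids every A_i.

14·p = 20/21 ≈ 0.95238; existence CERTIFIED by the union bound.


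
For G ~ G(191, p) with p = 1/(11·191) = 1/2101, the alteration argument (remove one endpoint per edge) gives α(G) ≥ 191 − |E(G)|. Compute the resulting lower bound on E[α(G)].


E[|E(G)|] = C(191, 2)·p = 18145 · (1/2101) = 95/11.
E[α(G)] ≥ n − E[|E(G)|] = 191 − 95/11 = 2006/11.
Numerically: ≈ 182.363636.
(This is only a lower bound; the true E[α(G)] may be larger.)

E[α(G)] ≥ 2006/11 ≈ 182.363636.


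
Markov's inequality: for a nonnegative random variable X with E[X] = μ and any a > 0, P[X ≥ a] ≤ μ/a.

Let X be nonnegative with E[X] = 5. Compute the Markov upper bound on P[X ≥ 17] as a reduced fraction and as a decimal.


μ = E[X] = 5, a = 17.
Markov: P[X ≥ 17] ≤ μ/a = (5)/17 = 5/17.
Numerically: ≈ 0.294118.
(Since a = 17 > μ = 5.000000, the bound 5/17 is < 1 and informative.)

P[X ≥ 17] ≤ 5/17 ≈ 0.294118.


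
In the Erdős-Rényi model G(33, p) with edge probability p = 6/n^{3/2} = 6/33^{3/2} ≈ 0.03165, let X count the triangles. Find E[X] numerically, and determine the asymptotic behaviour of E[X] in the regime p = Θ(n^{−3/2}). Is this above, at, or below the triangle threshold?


Number of potential triangles: C(33, 3) = 5456.
Each occurs with probability p³ ≈ (0.03165)³ ≈ 3.170597e-05.
By linearity: E[X] = C(33, 3)·p³ ≈ 5456 · 3.170597e-05 ≈ 0.1730.
Since α = 3/2 > 1, p = c/n^{3/2} = o(1/n) is below the triangle threshold p ~ 1/n. Asymptotically E[X] ~ (c³/6)·n^{3(1−α)} = (6³/6)·n^{-1.5} → 0, so by Markov's inequality G has no triangles w.h.p.

E[X] ≈ 0.1730; in regime p = Θ(1/n^{3/2}) E[X] tends to 0 (below the triangle threshold p ~ 1/n).


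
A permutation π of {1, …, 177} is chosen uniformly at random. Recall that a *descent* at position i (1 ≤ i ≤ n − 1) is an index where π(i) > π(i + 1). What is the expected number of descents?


Write X = Σ X_I over i = 1, …, 176, with X_I the indicator of one descent.
There are 176 indicators.
For each fixed i, the pair (π(i), π(i+1)) is a uniformly random ordered pair of distinct values from {1, …, 177}; by symmetry P[π(i) > π(i+1)] = 1/2.
By linearity: E[X] = 176 · (1/2) = (177 − 1) · (1/2) = 88 ≈ 88.00000.

E[X] = 88 = 88.00000.


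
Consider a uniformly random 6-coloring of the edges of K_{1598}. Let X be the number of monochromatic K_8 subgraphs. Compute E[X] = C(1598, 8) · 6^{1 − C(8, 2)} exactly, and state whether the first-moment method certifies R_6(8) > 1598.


E[X] = C(1598, 8) · 6^{1 − 28} = 1036267977730442348529 · 6^{−27} = 1036267977730442348529/1023490369077469249536.
As a reduced fraction: E[X] = 115140886414493594281/113721152119718805504 ≈ 1.012.
Is E[X] < 1? NO.
Since E[X] ≥ 1, the first-moment bound is inconclusive at n = 1598; it does NOT by itself certify R_6(8) > 1598.

E[X] = 115140886414493594281/113721152119718805504 ≈ 1.012; E[X] ≥ 1; first-moment method inconclusive here.


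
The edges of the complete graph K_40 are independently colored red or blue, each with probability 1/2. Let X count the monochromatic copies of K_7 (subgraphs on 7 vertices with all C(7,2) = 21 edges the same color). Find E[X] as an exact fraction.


Let X = Σ_S X_S over the C(40, 7) = 18643560 subsets S of size 7, where X_S = 1 if the K_7 on S is monochromatic.
For a fixed S, the K_7 on S has C(7, 2) = 21 edges. P[all 21 edges red] = (1/2)^21, and likewise for blue, so P[monochromatic] = 2·(1/2)^21 = 2^{1 − 21} = 1/1048576.
By linearity of expectation: E[X] = C(40, 7) · 2^{1 − 21} = 18643560 · 1/1048576 = 2330445/131072.
Numerically: E[X] ≈ 17.77988.

E[X] = C(40,7)·2^(1−C(7,2)) = 2330445/131072 ≈ 17.77988.


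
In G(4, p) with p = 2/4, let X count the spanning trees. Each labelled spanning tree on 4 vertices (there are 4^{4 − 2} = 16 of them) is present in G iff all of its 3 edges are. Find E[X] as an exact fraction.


K_4 has 4^{4 − 2} = 16 labelled spanning trees.
For each such spanning tree H, let X_H = 1 if all 3 edges of H are present in G. Then P[X_H = 1] = p^{3} = (1/2)^{3} = 1/8.
By linearity: E[X] = Σ_H E[X_H] = 16 · p^{3} = 16 · 1/8 = 2.
Numerically: E[X] ≈ 2.

E[X] = 16 · (1/2)^{3} = 2 ≈ 2.


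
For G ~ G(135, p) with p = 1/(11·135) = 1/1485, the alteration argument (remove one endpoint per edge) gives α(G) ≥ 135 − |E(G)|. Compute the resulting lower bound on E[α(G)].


E[|E(G)|] = C(135, 2)·p = 9045 · (1/1485) = 67/11.
E[α(G)] ≥ n − E[|E(G)|] = 135 − 67/11 = 1418/11.
Numerically: ≈ 128.90909.
(This is only a lower bound; the true E[α(G)] may be larger.)

E[α(G)] ≥ 1418/11 ≈ 128.90909.


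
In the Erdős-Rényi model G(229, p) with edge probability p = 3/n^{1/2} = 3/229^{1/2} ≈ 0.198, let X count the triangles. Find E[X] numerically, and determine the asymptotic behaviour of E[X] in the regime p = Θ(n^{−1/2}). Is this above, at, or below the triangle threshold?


Number of potential triangles: C(229, 3) = 1975354.
Each occurs with probability p³ ≈ (0.198)³ ≈ 7.79131e-03.
By linearity: E[X] = C(229, 3)·p³ ≈ 1975354 · 7.79131e-03 ≈ 15390.597.
Since α = 1/2 < 1, p = c/n^{1/2} ≫ 1/n is above the triangle threshold p ~ 1/n. Asymptotically E[X] ~ (c³/6)·n^{3(1−α)} = (3³/6)·n^{1.5} → ∞; triangles are abundant w.h.p.

E[X] ≈ 15390.597; in regime p = Θ(1/n^{1/2}) E[X] diverges (above the triangle threshold p ~ 1/n).


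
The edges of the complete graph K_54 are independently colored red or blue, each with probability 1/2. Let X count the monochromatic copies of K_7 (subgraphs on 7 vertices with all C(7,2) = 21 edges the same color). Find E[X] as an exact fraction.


Let X = Σ_S X_S over the C(54, 7) = 177100560 subsets S of size 7, where X_S = 1 if the K_7 on S is monochromatic.
For a fixed S, the K_7 on S has C(7, 2) = 21 edges. P[all 21 edges red] = (1/2)^21, and likewise for blue, so P[monochromatic] = 2·(1/2)^21 = 2^{1 − 21} = 1/1048576.
Summing: E[X] = C(54, 7) · 2^{1 − 21} = 177100560 · 1/1048576 = 11068785/65536.
Numerically: E[X] ≈ 168.89626.

E[X] = C(54,7)·2^(1−C(7,2)) = 11068785/65536 ≈ 168.89626.


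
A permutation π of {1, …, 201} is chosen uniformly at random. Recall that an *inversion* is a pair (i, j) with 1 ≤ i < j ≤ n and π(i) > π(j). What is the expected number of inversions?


Write X = Σ X_I over the C(201, 2) = 20100 pairs i < j, with X_I the indicator of one inversion.
There are 20100 indicators.
For each fixed pair i < j, the values π(i) and π(j) are two distinct elements of {1, …, 201} in uniformly random order; by symmetry P[π(i) > π(j)] = 1/2.
By linearity: E[X] = 20100 · (1/2) = C(201, 2) · (1/2) = 20100/2 = 10050 ≈ 10050.00000.

E[X] = 10050 = 10050.00000.


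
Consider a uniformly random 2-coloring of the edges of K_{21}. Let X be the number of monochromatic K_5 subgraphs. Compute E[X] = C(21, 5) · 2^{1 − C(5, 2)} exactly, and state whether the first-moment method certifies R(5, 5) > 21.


E[X] = C(21, 5) · 2^{1 − 10} = 20349 · 2^{−9} = 20349/512.
As a reduced fraction: E[X] = 20349/512 ≈ 39.7441406.
Is E[X] < 1? NO.
Since E[X] ≥ 1, the first-moment bound is inconclusive at n = 21; it does NOT by itself certify R(5, 5) > 21.

E[X] = 20349/512 ≈ 39.7441406; E[X] ≥ 1; first-moment method inconclusive here.


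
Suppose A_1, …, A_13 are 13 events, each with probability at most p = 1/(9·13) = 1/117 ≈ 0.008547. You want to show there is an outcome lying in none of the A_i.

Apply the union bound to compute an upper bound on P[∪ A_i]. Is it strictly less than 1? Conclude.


Union bound: P[∪_{i=1}^{13} A_i] ≤ Σ_i P[A_i] ≤ 13·p = 13·(1/117) = 1/9.
Numerically: 1/9 ≈ 0.111111.
Is 1/9 < 1? YES.
Since P[∪ A_i] ≤ 1/9 < 1, the complement has P[∩ A_i^c] ≥ 1 − 1/9 = 8/9 > 0, so some outcome avoids every A_i.

13·p = 1/9 ≈ 0.111111; existence CERTIFIED by the union bound.


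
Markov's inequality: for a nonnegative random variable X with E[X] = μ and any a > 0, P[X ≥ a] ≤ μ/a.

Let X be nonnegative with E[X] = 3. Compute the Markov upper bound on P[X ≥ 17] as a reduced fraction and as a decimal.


μ = E[X] = 3, a = 17.
Markov: P[X ≥ 17] ≤ μ/a = (3)/17 = 3/17.
Numerically: ≈ 0.1765.
(Since a = 17 > μ = 3.0000, the bound 3/17 is < 1 and informative.)

P[X ≥ 17] ≤ 3/17 ≈ 0.1765.


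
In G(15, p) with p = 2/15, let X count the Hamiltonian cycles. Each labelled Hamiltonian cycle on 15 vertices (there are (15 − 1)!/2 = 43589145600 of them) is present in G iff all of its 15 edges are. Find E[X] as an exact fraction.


K_15 has (15 − 1)!/2 = 43589145600 labelled Hamiltonian cycles.
For each such Hamiltonian cycle H, let X_H = 1 if all 15 edges of H are present in G. Then P[X_H = 1] = p^{15} = (2/15)^{15} = 32768/437893890380859375.
By linearity of expectation: E[X] = Σ_H E[X_H] = 43589145600 · p^{15} = 43589145600 · 32768/437893890380859375 = 235115905024/72081298828125.
Numerically: E[X] ≈ 0.003262.

E[X] = 43589145600 · (2/15)^{15} = 235115905024/72081298828125 ≈ 0.003262.


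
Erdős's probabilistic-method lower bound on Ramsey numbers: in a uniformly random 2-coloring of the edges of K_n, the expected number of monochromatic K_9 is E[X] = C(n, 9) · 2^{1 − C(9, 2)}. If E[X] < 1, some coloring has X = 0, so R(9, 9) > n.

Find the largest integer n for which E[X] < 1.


We need C(n, 9) · 2^{1 − 36} < 1, i.e. C(n, 9) < 2^{36 − 1} = 34359738368.
Check values of n near the boundary:
  n = 59: C(59, 9) = 12565671261; 12565671261 < 34359738368? YES
  n = 60: C(60, 9) = 14783142660; 14783142660 < 34359738368? YES
  n = 61: C(61, 9) = 17341763505; 17341763505 < 34359738368? YES
  n = 62: C(62, 9) = 20286591270; 20286591270 < 34359738368? YES
  n = 63: C(63, 9) = 23667689815; 23667689815 < 34359738368? YES
  n = 64: C(64, 9) = 27540584512; 27540584512 < 34359738368? YES
  n = 65: C(65, 9) = 31966749880; 31966749880 < 34359738368? YES
  n = 66: C(66, 9) = 37014131440; 37014131440 < 34359738368? NO
  n = 67: C(67, 9) = 42757703560; 42757703560 < 34359738368? NO
  n = 68: C(68, 9) = 49280065120; 49280065120 < 34359738368? NO
The largest n with C(n, 9) < 34359738368 is n = 65 (where E[X] = 3995843735/4294967296 ≈ 0.930355). Hence R(9, 9) > 65, i.e. R(9, 9) ≥ 66.

Largest n = 65; hence R(9, 9) > 65.


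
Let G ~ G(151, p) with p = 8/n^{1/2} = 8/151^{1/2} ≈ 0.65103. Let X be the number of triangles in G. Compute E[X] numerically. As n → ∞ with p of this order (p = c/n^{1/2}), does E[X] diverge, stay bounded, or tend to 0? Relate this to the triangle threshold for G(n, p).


Number of potential triangles: C(151, 3) = 562475.
Each occurs with probability p³ ≈ (0.65103)³ ≈ 2.7593357e-01.
By linearity: E[X] = C(151, 3)·p³ ≈ 562475 · 2.7593357e-01 ≈ 155205.73486.
Since α = 1/2 < 1, p = c/n^{1/2} ≫ 1/n is above the triangle threshold p ~ 1/n. Asymptotically E[X] ~ (c³/6)·n^{3(1−α)} = (8³/6)·n^{1.5} → ∞; triangles are abundant w.h.p.

E[X] ≈ 155205.73486; in regime p = Θ(1/n^{1/2}) E[X] diverges (above the triangle threshold p ~ 1/n).


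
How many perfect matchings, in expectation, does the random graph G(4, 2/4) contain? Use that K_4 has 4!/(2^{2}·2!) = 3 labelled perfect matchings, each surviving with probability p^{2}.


K_4 has 4!/(2^{2}·2!) = 3 labelled perfect matchings.
For each such perfect matching H, let X_H = 1 if all 2 edges of H are present in G. Then P[X_H = 1] = p^{2} = (1/2)^{2} = 1/4.
Summing the indicators: E[X] = Σ_H E[X_H] = 3 · p^{2} = 3 · 1/4 = 3/4.
Numerically: E[X] ≈ 0.75.

E[X] = 3 · (1/2)^{2} = 3/4 ≈ 0.75.


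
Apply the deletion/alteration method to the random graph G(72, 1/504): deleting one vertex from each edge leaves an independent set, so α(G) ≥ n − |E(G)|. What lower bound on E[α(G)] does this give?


E[|E(G)|] = C(72, 2)·p = 2556 · (1/504) = 71/14.
E[α(G)] ≥ n − E[|E(G)|] = 72 − 71/14 = 937/14.
Numerically: ≈ 66.92857.
(This is only a lower bound; the true E[α(G)] may be larger.)

E[α(G)] ≥ 937/14 ≈ 66.92857.


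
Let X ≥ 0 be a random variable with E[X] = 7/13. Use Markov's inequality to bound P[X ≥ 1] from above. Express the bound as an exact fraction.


μ = E[X] = 7/13, a = 1.
Markov: P[X ≥ 1] ≤ μ/a = (7/13)/1 = 7/13.
Numerically: ≈ 0.538462.
(Since a = 1 > μ = 0.538462, the bound 7/13 is < 1 and informative.)

P[X ≥ 1] ≤ 7/13 ≈ 0.538462.


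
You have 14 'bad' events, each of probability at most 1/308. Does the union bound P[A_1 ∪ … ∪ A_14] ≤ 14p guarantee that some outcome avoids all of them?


Union bound: P[∪_{i=1}^{14} A_i] ≤ Σ_i P[A_i] ≤ 14·p = 14·(1/308) = 1/22.
Numerically: 1/22 ≈ 0.045455.
Is 1/22 < 1? YES.
Since P[∪ A_i] ≤ 1/22 < 1, the complement has P[∩ A_i^c] ≥ 1 − 1/22 = 21/22 > 0, so some outcome avoids every A_i.

14·p = 1/22 ≈ 0.045455; existence CERTIFIED by the union bound.


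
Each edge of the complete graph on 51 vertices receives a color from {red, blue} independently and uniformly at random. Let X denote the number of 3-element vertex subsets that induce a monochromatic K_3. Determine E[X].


Let X = Σ_S X_S over the C(51, 3) = 20825 subsets S of size 3, where X_S = 1 if the K_3 on S is monochromatic.
For a fixed S, the K_3 on S has C(3, 2) = 3 edges. P[all 3 edges red] = (1/2)^3, and likewise for blue, so P[monochromatic] = 2·(1/2)^3 = 2^{1 − 3} = 1/4.
By linearity: E[X] = C(51, 3) · 2^{1 − 3} = 20825 · 1/4 = 20825/4.
Numerically: E[X] ≈ 5206.2500.

E[X] = C(51,3)·2^(1−C(3,2)) = 20825/4 ≈ 5206.2500.


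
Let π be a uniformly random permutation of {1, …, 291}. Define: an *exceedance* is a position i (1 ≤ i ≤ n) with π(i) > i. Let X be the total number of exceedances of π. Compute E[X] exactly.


Write X = Σ_{i=1}^{291} X_i, where X_i = 1_{π(i) > i}.
For each fixed i, π(i) is uniform over {1, …, 291} (marginal of a uniform permutation), so P[π(i) > i] = (n − i)/n. Summing: Σ_{i=1}^{291} (n − i)/n = (0 + 1 + … + 290)/291 = 291(291 − 1)/(2·291) = (291 − 1)/2.
Hence E[X] = Σ_{i=1}^{291} (291 − i)/291 = 145 ≈ 145.00000.

E[X] = 145 = 145.00000.


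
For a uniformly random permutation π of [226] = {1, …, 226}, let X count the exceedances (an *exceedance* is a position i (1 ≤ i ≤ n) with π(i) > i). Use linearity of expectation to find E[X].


Write X = Σ_{i=1}^{226} X_i, where X_i = 1_{π(i) > i}.
For each fixed i, π(i) is uniform over {1, …, 226} (marginal of a uniform permutation), so P[π(i) > i] = (n − i)/n. Summing: Σ_{i=1}^{226} (n − i)/n = (0 + 1 + … + 225)/226 = 226(226 − 1)/(2·226) = (226 − 1)/2.
Hence E[X] = Σ_{i=1}^{226} (226 − i)/226 = 225/2 ≈ 112.500000.

E[X] = 225/2 = 112.500000.


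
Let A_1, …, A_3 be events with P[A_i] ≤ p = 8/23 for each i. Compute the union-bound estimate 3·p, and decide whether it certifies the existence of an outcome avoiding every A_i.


Union bound: P[∪_{i=1}^{3} A_i] ≤ Σ_i P[A_i] ≤ 3·p = 3·(8/23) = 24/23.
Numerically: 24/23 ≈ 1.0434783.
Is 24/23 < 1? NO.
Since the bound 24/23 is ≥ 1, the union bound is uninformative here; it does NOT by itself certify existence.

3·p = 24/23 ≈ 1.0434783; existence NOT certified by the union bound.


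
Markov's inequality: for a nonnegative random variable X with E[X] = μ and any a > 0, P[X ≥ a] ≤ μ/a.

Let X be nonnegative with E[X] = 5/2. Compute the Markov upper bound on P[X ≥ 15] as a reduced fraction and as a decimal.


μ = E[X] = 5/2, a = 15.
Markov: P[X ≥ 15] ≤ μ/a = (5/2)/15 = 1/6.
Numerically: ≈ 0.1667.
(Since a = 15 > μ = 2.5000, the bound 1/6 is < 1 and informative.)

P[X ≥ 15] ≤ 1/6 ≈ 0.1667.


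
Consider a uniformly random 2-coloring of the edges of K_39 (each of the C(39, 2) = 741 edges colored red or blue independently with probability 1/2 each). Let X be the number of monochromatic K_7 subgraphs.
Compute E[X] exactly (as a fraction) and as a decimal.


Let X = Σ_S X_S over the C(39, 7) = 15380937 subsets S of size 7, where X_S = 1 if the K_7 on S is monochromatic.
For a fixed S, the K_7 on S has C(7, 2) = 21 edges. P[all 21 edges red] = (1/2)^21, and likewise for blue, so P[monochromatic] = 2·(1/2)^21 = 2^{1 − 21} = 1/1048576.
Summing: E[X] = C(39, 7) · 2^{1 − 21} = 15380937 · 1/1048576 = 15380937/1048576.
Numerically: E[X] ≈ 14.668.

E[X] = C(39,7)·2^(1−C(7,2)) = 15380937/1048576 ≈ 14.668.


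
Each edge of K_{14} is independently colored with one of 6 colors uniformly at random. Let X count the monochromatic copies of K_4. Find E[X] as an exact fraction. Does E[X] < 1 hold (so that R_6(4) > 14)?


E[X] = C(14, 4) · 6^{1 − 6} = 1001 · 6^{−5} = 1001/7776.
As a reduced fraction: E[X] = 1001/7776 ≈ 0.128729.
Is E[X] < 1? YES.
Since E[X] < 1, there exists a 6-coloring of K_{14} with no monochromatic K_4; hence R_6(4) > 14.

E[X] = 1001/7776 ≈ 0.128729; E[X] < 1, so R_6(4) > 14.


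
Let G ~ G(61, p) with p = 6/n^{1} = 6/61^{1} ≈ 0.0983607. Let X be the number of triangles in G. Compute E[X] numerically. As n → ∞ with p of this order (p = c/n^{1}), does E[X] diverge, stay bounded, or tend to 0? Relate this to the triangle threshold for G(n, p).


Number of potential triangles: C(61, 3) = 35990.
Each occurs with probability p³ ≈ (0.0983607)³ ≈ 9.51621501e-04.
By linearity: E[X] = C(61, 3)·p³ ≈ 35990 · 9.51621501e-04 ≈ 34.248858.
Here α = 1, so p = 6/n is exactly at the triangle threshold p ~ 1/n. Asymptotically E[X] → c³/6 = 6³/6 = 36 ≈ 36.000000, a bounded constant. In this regime the triangle count is asymptotically Poisson(c³/6).

E[X] ≈ 34.248858; in regime p = Θ(1/n^{1}) E[X] stays bounded (at the triangle threshold p ~ 1/n).


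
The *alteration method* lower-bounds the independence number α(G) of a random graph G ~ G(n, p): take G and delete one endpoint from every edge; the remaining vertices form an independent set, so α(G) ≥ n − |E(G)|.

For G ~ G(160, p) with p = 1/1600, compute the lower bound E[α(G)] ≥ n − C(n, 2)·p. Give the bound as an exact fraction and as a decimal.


E[|E(G)|] = C(160, 2)·p = 12720 · (1/1600) = 159/20.
E[α(G)] ≥ n − E[|E(G)|] = 160 − 159/20 = 3041/20.
Numerically: ≈ 152.05000.
(This is only a lower bound; the true E[α(G)] may be larger.)

E[α(G)] ≥ 3041/20 ≈ 152.05000.


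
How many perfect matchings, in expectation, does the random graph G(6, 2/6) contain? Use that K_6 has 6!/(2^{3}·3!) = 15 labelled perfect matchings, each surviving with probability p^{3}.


K_6 has 6!/(2^{3}·3!) = 15 labelled perfect matchings.
For each such perfect matching H, let X_H = 1 if all 3 edges of H are present in G. Then P[X_H = 1] = p^{3} = (1/3)^{3} = 1/27.
By linearity: E[X] = Σ_H E[X_H] = 15 · p^{3} = 15 · 1/27 = 5/9.
Numerically: E[X] ≈ 0.556.

E[X] = 15 · (1/3)^{3} = 5/9 ≈ 0.556.


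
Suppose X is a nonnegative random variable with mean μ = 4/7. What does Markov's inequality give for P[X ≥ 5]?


μ = E[X] = 4/7, a = 5.
Markov: P[X ≥ 5] ≤ μ/a = (4/7)/5 = 4/35.
Numerically: ≈ 0.114286.
(Since a = 5 > μ = 0.571429, the bound 4/35 is < 1 and informative.)

P[X ≥ 5] ≤ 4/35 ≈ 0.114286.


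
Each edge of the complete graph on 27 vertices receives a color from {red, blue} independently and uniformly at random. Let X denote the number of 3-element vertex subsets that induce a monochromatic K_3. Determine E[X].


Let X = Σ_S X_S over the C(27, 3) = 2925 subsets S of size 3, where X_S = 1 if the K_3 on S is monochromatic.
For a fixed S, the K_3 on S has C(3, 2) = 3 edges. P[all 3 edges red] = (1/2)^3, and likewise for blue, so P[monochromatic] = 2·(1/2)^3 = 2^{1 − 3} = 1/4.
Summing: E[X] = C(27, 3) · 2^{1 − 3} = 2925 · 1/4 = 2925/4.
Numerically: E[X] ≈ 731.250.

E[X] = C(27,3)·2^(1−C(3,2)) = 2925/4 ≈ 731.250.


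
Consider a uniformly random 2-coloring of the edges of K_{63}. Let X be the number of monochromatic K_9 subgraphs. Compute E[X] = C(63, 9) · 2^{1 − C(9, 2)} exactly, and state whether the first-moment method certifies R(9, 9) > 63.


E[X] = C(63, 9) · 2^{1 − 36} = 23667689815 · 2^{−35} = 23667689815/34359738368.
As a reduced fraction: E[X] = 23667689815/34359738368 ≈ 0.6888204.
Is E[X] < 1? YES.
Since E[X] < 1, there exists a 2-coloring of K_{63} with no monochromatic K_9; hence R(9, 9) > 63.

E[X] = 23667689815/34359738368 ≈ 0.6888204; E[X] < 1, so R(9, 9) > 63.


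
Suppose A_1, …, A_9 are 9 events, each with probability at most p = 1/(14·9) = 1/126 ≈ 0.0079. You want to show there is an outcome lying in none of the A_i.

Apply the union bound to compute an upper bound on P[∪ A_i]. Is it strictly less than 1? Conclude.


Union bound: P[∪_{i=1}^{9} A_i] ≤ Σ_i P[A_i] ≤ 9·p = 9·(1/126) = 1/14.
Numerically: 1/14 ≈ 0.0714.
Is 1/14 < 1? YES.
Since P[∪ A_i] ≤ 1/14 < 1, the complement has P[∩ A_i^c] ≥ 1 − 1/14 = 13/14 > 0, so some outcome avoids every A_i.

9·p = 1/14 ≈ 0.0714; existence CERTIFIED by the union bound.


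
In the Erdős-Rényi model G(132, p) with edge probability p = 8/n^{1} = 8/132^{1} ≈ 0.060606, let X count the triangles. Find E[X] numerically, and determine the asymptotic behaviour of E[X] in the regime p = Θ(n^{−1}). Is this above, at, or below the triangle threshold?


Number of potential triangles: C(132, 3) = 374660.
Each occurs with probability p³ ≈ (0.060606)³ ≈ 2.2261179e-04.
By linearity: E[X] = C(132, 3)·p³ ≈ 374660 · 2.2261179e-04 ≈ 83.40373.
Here α = 1, so p = 8/n is exactly at the triangle threshold p ~ 1/n. Asymptotically E[X] → c³/6 = 8³/6 = 256/3 ≈ 85.33333, a bounded constant. In this regime the triangle count is asymptotically Poisson(c³/6).

E[X] ≈ 83.40373; in regime p = Θ(1/n^{1}) E[X] stays bounded (at the triangle threshold p ~ 1/n).


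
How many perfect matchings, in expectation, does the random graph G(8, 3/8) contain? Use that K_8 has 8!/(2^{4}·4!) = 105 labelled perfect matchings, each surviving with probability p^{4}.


K_8 has 8!/(2^{4}·4!) = 105 labelled perfect matchings.
For each such perfect matching H, let X_H = 1 if all 4 edges of H are present in G. Then P[X_H = 1] = p^{4} = (3/8)^{4} = 81/4096.
By linearity of expectation: E[X] = Σ_H E[X_H] = 105 · p^{4} = 105 · 81/4096 = 8505/4096.
Numerically: E[X] ≈ 2.0764.

E[X] = 105 · (3/8)^{4} = 8505/4096 ≈ 2.0764.


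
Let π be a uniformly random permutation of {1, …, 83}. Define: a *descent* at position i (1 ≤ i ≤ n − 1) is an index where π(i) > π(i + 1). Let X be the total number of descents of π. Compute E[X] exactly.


Write X = Σ X_I over i = 1, …, 82, with X_I the indicator of one descent.
There are 82 indicators.
For each fixed i, the pair (π(i), π(i+1)) is a uniformly random ordered pair of distinct values from {1, …, 83}; by symmetry P[π(i) > π(i+1)] = 1/2.
By linearity: E[X] = 82 · (1/2) = (83 − 1) · (1/2) = 41 ≈ 41.000000.

E[X] = 41 = 41.000000.


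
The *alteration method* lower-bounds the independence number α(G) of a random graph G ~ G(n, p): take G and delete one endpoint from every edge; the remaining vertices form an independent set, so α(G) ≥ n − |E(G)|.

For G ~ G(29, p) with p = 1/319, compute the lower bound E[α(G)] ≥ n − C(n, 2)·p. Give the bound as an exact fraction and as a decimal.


E[|E(G)|] = C(29, 2)·p = 406 · (1/319) = 14/11.
E[α(G)] ≥ n − E[|E(G)|] = 29 − 14/11 = 305/11.
Numerically: ≈ 27.727.
(This is only a lower bound; the true E[α(G)] may be larger.)

E[α(G)] ≥ 305/11 ≈ 27.727.


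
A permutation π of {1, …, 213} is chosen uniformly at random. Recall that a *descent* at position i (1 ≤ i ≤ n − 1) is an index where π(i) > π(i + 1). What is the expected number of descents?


Write X = Σ X_I over i = 1, …, 212, with X_I the indicator of one descent.
There are 212 indicators.
For each fixed i, the pair (π(i), π(i+1)) is a uniformly random ordered pair of distinct values from {1, …, 213}; by symmetry P[π(i) > π(i+1)] = 1/2.
By linearity: E[X] = 212 · (1/2) = (213 − 1) · (1/2) = 106 ≈ 106.0000.

E[X] = 106 = 106.0000.


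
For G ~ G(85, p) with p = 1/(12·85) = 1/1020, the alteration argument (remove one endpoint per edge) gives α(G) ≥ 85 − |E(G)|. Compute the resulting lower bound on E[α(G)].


E[|E(G)|] = C(85, 2)·p = 3570 · (1/1020) = 7/2.
E[α(G)] ≥ n − E[|E(G)|] = 85 − 7/2 = 163/2.
Numerically: ≈ 81.5000.
(This is only a lower bound; the true E[α(G)] may be larger.)

E[α(G)] ≥ 163/2 ≈ 81.5000.


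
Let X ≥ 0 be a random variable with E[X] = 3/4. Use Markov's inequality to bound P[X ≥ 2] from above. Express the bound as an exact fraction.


μ = E[X] = 3/4, a = 2.
Markov: P[X ≥ 2] ≤ μ/a = (3/4)/2 = 3/8.
Numerically: ≈ 0.375000.
(Since a = 2 > μ = 0.750000, the bound 3/8 is < 1 and informative.)

P[X ≥ 2] ≤ 3/8 ≈ 0.375000.


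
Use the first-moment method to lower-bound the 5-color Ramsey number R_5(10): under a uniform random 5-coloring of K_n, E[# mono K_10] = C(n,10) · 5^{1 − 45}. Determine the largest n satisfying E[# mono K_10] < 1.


We need C(n, 10) · 5^{1 − 45} < 1, i.e. C(n, 10) < 5^{45 − 1} = 5684341886080801486968994140625.
Check values of n near the boundary:
  n = 5391: C(5391, 10) = 5666344714787188828795213697883; 5666344714787188828795213697883 < 5684341886080801486968994140625? YES
  n = 5392: C(5392, 10) = 5676873040158402483252283957448; 5676873040158402483252283957448 < 5684341886080801486968994140625? YES
  n = 5393: C(5393, 10) = 5687418968154238267170642278008; 5687418968154238267170642278008 < 5684341886080801486968994140625? NO
The largest n with C(n, 10) < 5684341886080801486968994140625 is n = 5392 (where E[X] = 5676873040158402483252283957448/5684341886080801486968994140625 ≈ 0.9987). Hence R_5(10) > 5392, i.e. R_5(10) ≥ 5393.

Largest n = 5392; hence R_5(10) > 5392.


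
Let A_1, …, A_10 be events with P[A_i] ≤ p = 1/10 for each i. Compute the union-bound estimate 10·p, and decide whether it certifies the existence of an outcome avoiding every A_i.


Union bound: P[∪_{i=1}^{10} A_i] ≤ Σ_i P[A_i] ≤ 10·p = 10·(1/10) = 1.
Numerically: 1 ≈ 1.000.
Is 1 < 1? NO.
Since the bound 1 is ≥ 1, the union bound is uninformative here; it does NOT by itself certify existence.

10·p = 1 ≈ 1.000; existence NOT certified by the union bound.


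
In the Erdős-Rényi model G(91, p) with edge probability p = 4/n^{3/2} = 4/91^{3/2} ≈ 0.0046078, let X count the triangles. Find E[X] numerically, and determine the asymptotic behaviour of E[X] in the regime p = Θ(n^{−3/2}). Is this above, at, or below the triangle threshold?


Number of potential triangles: C(91, 3) = 121485.
Each occurs with probability p³ ≈ (0.0046078)³ ≈ 9.7834878e-08.
By linearity: E[X] = C(91, 3)·p³ ≈ 121485 · 9.7834878e-08 ≈ 0.01189.
Since α = 3/2 > 1, p = c/n^{3/2} = o(1/n) is below the triangle threshold p ~ 1/n. Asymptotically E[X] ~ (c³/6)·n^{3(1−α)} = (4³/6)·n^{-1.5} → 0, so by Markov's inequality G has no triangles w.h.p.

E[X] ≈ 0.01189; in regime p = Θ(1/n^{3/2}) E[X] tends to 0 (below the triangle threshold p ~ 1/n).


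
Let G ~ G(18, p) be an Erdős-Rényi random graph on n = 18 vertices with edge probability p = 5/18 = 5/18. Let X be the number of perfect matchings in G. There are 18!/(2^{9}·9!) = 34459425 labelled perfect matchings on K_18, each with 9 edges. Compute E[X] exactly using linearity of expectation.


K_18 has 18!/(2^{9}·9!) = 34459425 labelled perfect matchings.
For each such perfect matching H, let X_H = 1 if all 9 edges of H are present in G. Then P[X_H = 1] = p^{9} = (5/18)^{9} = 1953125/198359290368.
By linearity of expectation: E[X] = Σ_H E[X_H] = 34459425 · p^{9} = 34459425 · 1953125/198359290368 = 830908203125/2448880128.
Numerically: E[X] ≈ 339.3.

E[X] = 34459425 · (5/18)^{9} = 830908203125/2448880128 ≈ 339.3.


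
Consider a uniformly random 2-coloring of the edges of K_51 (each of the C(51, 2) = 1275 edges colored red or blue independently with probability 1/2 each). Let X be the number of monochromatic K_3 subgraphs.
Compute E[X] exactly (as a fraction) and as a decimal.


Let X = Σ_S X_S over the C(51, 3) = 20825 subsets S of size 3, where X_S = 1 if the K_3 on S is monochromatic.
For a fixed S, the K_3 on S has C(3, 2) = 3 edges. P[all 3 edges red] = (1/2)^3, and likewise for blue, so P[monochromatic] = 2·(1/2)^3 = 2^{1 − 3} = 1/4.
By linearity of expectation: E[X] = C(51, 3) · 2^{1 − 3} = 20825 · 1/4 = 20825/4.
Numerically: E[X] ≈ 5206.25000.

E[X] = C(51,3)·2^(1−C(3,2)) = 20825/4 ≈ 5206.25000.


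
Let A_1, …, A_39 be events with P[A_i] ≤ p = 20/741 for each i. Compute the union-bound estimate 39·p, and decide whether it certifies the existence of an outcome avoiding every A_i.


Union bound: P[∪_{i=1}^{39} A_i] ≤ Σ_i P[A_i] ≤ 39·p = 39·(20/741) = 20/19.
Numerically: 20/19 ≈ 1.05263.
Is 20/19 < 1? NO.
Since the bound 20/19 is ≥ 1, the union bound is uninformative here; it does NOT by itself certify existence.

39·p = 20/19 ≈ 1.05263; existence NOT certified by the union bound.


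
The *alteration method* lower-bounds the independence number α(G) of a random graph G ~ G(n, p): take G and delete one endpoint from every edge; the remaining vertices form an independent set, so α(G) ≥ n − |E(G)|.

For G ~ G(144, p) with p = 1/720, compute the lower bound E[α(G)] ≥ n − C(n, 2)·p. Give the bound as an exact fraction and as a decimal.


E[|E(G)|] = C(144, 2)·p = 10296 · (1/720) = 143/10.
E[α(G)] ≥ n − E[|E(G)|] = 144 − 143/10 = 1297/10.
Numerically: ≈ 129.700000.
(This is only a lower bound; the true E[α(G)] may be larger.)

E[α(G)] ≥ 1297/10 ≈ 129.700000.


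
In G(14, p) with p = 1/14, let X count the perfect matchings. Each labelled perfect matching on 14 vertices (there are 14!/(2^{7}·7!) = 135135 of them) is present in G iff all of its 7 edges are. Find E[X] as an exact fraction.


K_14 has 14!/(2^{7}·7!) = 135135 labelled perfect matchings.
For each such perfect matching H, let X_H = 1 if all 7 edges of H are present in G. Then P[X_H = 1] = p^{7} = (1/14)^{7} = 1/105413504.
Summing the indicators: E[X] = Σ_H E[X_H] = 135135 · p^{7} = 135135 · 1/105413504 = 19305/15059072.
Numerically: E[X] ≈ 0.00128195.

E[X] = 135135 · (1/14)^{7} = 19305/15059072 ≈ 0.00128195.


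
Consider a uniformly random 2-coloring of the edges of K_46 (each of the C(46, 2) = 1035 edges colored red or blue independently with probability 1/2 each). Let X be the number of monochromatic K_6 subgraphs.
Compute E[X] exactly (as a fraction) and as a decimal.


Let X = Σ_S X_S over the C(46, 6) = 9366819 subsets S of size 6, where X_S = 1 if the K_6 on S is monochromatic.
For a fixed S, the K_6 on S has C(6, 2) = 15 edges. P[all 15 edges red] = (1/2)^15, and likewise for blue, so P[monochromatic] = 2·(1/2)^15 = 2^{1 − 15} = 1/16384.
By linearity: E[X] = C(46, 6) · 2^{1 − 15} = 9366819 · 1/16384 = 9366819/16384.
Numerically: E[X] ≈ 571.7053.

E[X] = C(46,6)·2^(1−C(6,2)) = 9366819/16384 ≈ 571.7053.
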